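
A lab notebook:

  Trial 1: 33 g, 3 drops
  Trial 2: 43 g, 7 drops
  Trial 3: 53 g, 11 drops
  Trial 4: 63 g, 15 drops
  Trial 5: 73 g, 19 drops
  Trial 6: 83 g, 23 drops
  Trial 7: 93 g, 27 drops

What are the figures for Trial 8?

G — +10 each step: 33, 43, 53, 63, 73, 83, 93 → 103.
Drops: 3, 7, 11, 15, 19, 23, 27 → 31 (+4 each step).
So the next record is 103 g, 31 drops.

103 g, 31 drops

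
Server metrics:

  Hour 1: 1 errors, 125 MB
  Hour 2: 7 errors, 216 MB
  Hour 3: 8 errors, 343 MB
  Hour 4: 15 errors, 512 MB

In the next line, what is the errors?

Errors — each term is the sum of the two before it: 1, 7, 8, 15 → 23.

23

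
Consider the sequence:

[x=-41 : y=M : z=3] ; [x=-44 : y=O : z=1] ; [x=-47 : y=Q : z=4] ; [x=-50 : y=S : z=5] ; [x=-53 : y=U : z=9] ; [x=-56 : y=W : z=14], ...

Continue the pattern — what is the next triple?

[x=-59 : y=Y : z=23]

X — −3 each step: -41, -44, -47, -50, -53, -56 → -59.
Y: M, O, Q, S, U, W → Y (letters move forward 2 places in the alphabet).
For the z, each term is the sum of the two before it: 3, 1, 4, 5, 9, 14 → 23.
So the next triple is [x=-59 : y=Y : z=23].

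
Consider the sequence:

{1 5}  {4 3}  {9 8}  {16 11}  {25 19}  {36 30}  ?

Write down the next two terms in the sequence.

{49 49}, {64 79}

First component: perfect squares: 1², 2², 3², …, so 1, 4, 9, 16, 25, 36 → 49 → 64.
For the second component, each term is the sum of the two before it: 5, 3, 8, 11, 19, 30 → 49 → 79.
Putting the parts together: {49 49} and then {64 79}.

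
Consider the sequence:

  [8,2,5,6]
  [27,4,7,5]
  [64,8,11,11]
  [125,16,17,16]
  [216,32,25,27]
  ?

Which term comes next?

For the first entry, perfect cubes: 2³, 3³, 4³, …: 8, 27, 64, 125, 216 → 343.
Second entry goes 2, 4, 8, 16, 32 → 64 (×2 each step).
Third entry: differences are 2, 4, 6, … (increasing by 2 each time), so 5, 7, 11, 17, 25 → 35.
Fourth entry: each term is the sum of the two before it, so 6, 5, 11, 16, 27 → 43.
Putting it together: [343,64,35,43].

[343,64,35,43]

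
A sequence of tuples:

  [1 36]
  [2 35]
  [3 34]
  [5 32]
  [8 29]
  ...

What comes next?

[13 24]

First entry: each term is the sum of the two before it, so 1, 2, 3, 5, 8 → 13.
For the second entry, together with the first entry always sums to 37: 36, 35, 34, 32, 29 → 24.
Putting it together: [13 24].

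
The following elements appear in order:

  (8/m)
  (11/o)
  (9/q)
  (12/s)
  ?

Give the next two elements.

(10/u), (13/w)

First value: alternating steps +3, −2, +3, −2, …; 8, 11, 9, 12 → 10 → 13.
Letter — letters move forward 2 places in the alphabet: m, o, q, s → u → w.
So the next two elements are (10/u) and (13/w).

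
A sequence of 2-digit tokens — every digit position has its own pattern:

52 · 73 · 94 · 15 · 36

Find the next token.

57

First digit — +2 each step, mod 10: 5, 7, 9, 1, 3 → 5.
For the second digit, +1 each step, mod 10: 2, 3, 4, 5, 6 → 7.
So the next token is 57.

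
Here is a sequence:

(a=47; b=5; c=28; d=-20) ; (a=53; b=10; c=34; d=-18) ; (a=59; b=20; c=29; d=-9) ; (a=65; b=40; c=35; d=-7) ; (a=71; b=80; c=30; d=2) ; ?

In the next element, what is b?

160

A: +6 each step; 47, 53, 59, 65, 71 → 77.
B: ×2 each step; 5, 10, 20, 40, 80 → 160.
C — alternating steps +6, −5, +6, −5, …: 28, 34, 29, 35, 30 → 36.
D: -20, -18, -9, -7, 2 → 4 (alternating steps +2, +9, +2, +9, …).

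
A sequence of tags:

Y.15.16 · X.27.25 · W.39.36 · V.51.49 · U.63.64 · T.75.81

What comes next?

S.87.100

Letter goes Y, X, W, V, U, T → S (letters move back 1 place in the alphabet).
Second component: +12 each step; 15, 27, 39, 51, 63, 75 → 87.
For the third component, perfect squares: 4², 5², 6², …: 16, 25, 36, 49, 64, 81 → 100.
Putting it together: S.87.100.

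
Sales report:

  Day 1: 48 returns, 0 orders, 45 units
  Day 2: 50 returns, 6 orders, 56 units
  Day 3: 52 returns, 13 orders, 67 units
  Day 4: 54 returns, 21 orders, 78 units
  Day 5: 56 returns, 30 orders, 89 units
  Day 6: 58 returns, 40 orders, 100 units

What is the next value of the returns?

60

Returns goes 48, 50, 52, 54, 56, 58 → 60 (+2 each step).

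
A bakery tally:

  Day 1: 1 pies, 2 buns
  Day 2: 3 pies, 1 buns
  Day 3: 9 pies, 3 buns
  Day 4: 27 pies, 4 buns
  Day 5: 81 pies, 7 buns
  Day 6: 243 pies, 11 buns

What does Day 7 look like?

729 pies, 18 buns

Pies: 1, 3, 9, 27, 81, 243 → 729 (×3 each step).
Buns goes 2, 1, 3, 4, 7, 11 → 18 (each term is the sum of the two before it).
Combining the parts gives 729 pies, 18 buns.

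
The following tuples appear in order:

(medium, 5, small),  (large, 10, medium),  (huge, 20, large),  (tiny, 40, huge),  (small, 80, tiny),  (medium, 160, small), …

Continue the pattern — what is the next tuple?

(large, 320, medium)

First size — repeats medium → large → huge → tiny → small: medium, large, huge, tiny, small, medium → large.
Second coordinate: ×2 each step; 5, 10, 20, 40, 80, 160 → 320.
For the second size, repeats small → medium → large → huge → tiny: small, medium, large, huge, tiny, small → medium.
Putting it together: (large, 320, medium).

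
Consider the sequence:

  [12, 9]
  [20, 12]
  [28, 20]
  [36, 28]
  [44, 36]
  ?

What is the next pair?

[52, 44]

First value: +8 each step; 12, 20, 28, 36, 44 → 52.
Second value: always the previous value of the first value, so 9, 12, 20, 28, 36 → 44.
So the next pair is [52, 44].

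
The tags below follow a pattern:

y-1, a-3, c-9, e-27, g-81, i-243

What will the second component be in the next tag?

Second component — ×3 each step: 1, 3, 9, 27, 81, 243 → 729.

729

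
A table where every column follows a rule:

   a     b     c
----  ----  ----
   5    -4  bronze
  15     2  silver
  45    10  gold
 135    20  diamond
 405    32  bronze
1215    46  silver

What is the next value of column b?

Column b: differences are 6, 8, 10, … (increasing by 2 each time), so -4, 2, 10, 20, 32, 46 → 62.

62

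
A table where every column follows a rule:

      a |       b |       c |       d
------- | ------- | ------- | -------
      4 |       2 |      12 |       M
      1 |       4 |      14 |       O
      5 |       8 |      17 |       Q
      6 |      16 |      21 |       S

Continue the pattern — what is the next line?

Column a: each term is the sum of the two before it, so 4, 1, 5, 6 → 11.
Column b: ×2 each step, so 2, 4, 8, 16 → 32.
Column c — differences are 2, 3, 4, … (increasing by 1 each time): 12, 14, 17, 21 → 26.
Column d: letters move forward 2 places in the alphabet; M, O, Q, S → U.
Combining the parts gives 11  32  26  U.

11  32  26  U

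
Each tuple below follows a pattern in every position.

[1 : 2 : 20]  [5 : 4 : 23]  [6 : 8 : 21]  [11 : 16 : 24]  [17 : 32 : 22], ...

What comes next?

[28 : 64 : 25]

First part — each term is the sum of the two before it: 1, 5, 6, 11, 17 → 28.
Second part: 2, 4, 8, 16, 32 → 64 (×2 each step).
Third part goes 20, 23, 21, 24, 22 → 25 (alternating steps +3, −2, +3, −2, …).
So the next tuple is [28 : 64 : 25].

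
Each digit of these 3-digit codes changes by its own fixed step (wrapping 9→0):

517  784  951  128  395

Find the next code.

First digit goes 5, 7, 9, 1, 3 → 5 (+2 each step, mod 10).
Second digit: −3 each step, mod 10, so 1, 8, 5, 2, 9 → 6.
Third digit — −3 each step, mod 10: 7, 4, 1, 8, 5 → 2.
Putting it together: 562.

562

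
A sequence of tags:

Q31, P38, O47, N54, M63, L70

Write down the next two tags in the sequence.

K79, J86

Letter: Q, P, O, N, M, L → K → J (letters move back 1 place in the alphabet).
Second component: alternating steps +7, +9, +7, +9, …, so 31, 38, 47, 54, 63, 70 → 79 → 86.
Putting the parts together: K79 and then J86.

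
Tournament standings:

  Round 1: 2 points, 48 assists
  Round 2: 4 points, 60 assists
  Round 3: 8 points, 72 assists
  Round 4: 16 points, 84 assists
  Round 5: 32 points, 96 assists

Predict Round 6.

64 points, 108 assists

Points: ×2 each step; 2, 4, 8, 16, 32 → 64.
Assists: +12 each step; 48, 60, 72, 84, 96 → 108.
Combining the parts gives 64 points, 108 assists.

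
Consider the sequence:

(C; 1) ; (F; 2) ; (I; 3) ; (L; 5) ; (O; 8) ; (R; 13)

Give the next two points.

Letter: C, F, I, L, O, R → U → X (letters move forward 3 places in the alphabet).
Second coordinate: each term is the sum of the two before it, so 1, 2, 3, 5, 8, 13 → 21 → 34.
So the next two points are (U; 21) and (X; 34).

(U; 21), (X; 34)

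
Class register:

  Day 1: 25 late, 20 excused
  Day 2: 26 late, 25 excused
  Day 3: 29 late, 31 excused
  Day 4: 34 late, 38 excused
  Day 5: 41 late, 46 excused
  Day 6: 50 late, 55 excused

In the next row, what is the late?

Late — differences are 1, 3, 5, … (increasing by 2 each time): 25, 26, 29, 34, 41, 50 → 61.

61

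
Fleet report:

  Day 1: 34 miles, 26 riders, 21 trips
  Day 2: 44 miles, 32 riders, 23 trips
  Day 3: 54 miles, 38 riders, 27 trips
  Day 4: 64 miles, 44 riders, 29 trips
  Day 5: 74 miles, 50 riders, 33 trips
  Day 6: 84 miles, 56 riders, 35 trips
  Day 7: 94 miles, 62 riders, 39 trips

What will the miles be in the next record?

Miles goes 34, 44, 54, 64, 74, 84, 94 → 104 (+10 each step).

104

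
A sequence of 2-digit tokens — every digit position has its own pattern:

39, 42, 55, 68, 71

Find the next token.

First digit: 3, 4, 5, 6, 7 → 8 (+1 each step, mod 10).
Second digit: +3 each step, mod 10; 9, 2, 5, 8, 1 → 4.
Combining the parts gives 84.

84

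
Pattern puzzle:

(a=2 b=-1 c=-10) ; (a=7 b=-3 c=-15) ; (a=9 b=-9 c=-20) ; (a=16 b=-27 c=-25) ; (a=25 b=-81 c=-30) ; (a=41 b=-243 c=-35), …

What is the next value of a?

66

A — each term is the sum of the two before it: 2, 7, 9, 16, 25, 41 → 66.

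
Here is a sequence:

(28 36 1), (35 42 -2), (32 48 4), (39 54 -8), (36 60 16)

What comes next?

(43 66 -32)

For the first component, alternating steps +7, −3, +7, −3, …: 28, 35, 32, 39, 36 → 43.
For the second component, +6 each step: 36, 42, 48, 54, 60 → 66.
Third component: ×(-2) each step, so 1, -2, 4, -8, 16 → -32.
So the next element is (43 66 -32).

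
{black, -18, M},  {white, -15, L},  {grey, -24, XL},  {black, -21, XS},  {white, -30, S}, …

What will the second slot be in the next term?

-27

Second slot goes -18, -15, -24, -21, -30 → -27 (alternating steps +3, −9, +3, −9, …).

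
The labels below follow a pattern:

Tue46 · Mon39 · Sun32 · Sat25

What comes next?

For the day, runs backward through the weekdays Mon→Sun: Tue, Mon, Sun, Sat → Fri.
For the second component, −7 each step: 46, 39, 32, 25 → 18.
Putting it together: Fri18.

Fri18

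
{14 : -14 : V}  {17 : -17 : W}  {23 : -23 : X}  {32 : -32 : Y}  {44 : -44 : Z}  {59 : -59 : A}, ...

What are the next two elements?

First part goes 14, 17, 23, 32, 44, 59 → 77 → 98 (differences are 3, 6, 9, … (increasing by 3 each time)).
Second part: always the negative of the first part; -14, -17, -23, -32, -44, -59 → -77 → -98.
Letter goes V, W, X, Y, Z, A → B → C (letters move forward 1 place in the alphabet, wrapping Z→A).
So the next two elements are {77 : -77 : B} and {98 : -98 : C}.

{77 : -77 : B}, {98 : -98 : C}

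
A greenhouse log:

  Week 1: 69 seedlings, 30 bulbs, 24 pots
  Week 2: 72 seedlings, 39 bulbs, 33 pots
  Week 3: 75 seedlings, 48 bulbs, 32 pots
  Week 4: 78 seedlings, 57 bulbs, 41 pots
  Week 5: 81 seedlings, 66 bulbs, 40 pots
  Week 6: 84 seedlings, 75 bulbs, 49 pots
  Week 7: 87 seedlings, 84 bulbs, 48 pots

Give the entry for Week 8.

90 seedlings, 93 bulbs, 57 pots

Seedlings goes 69, 72, 75, 78, 81, 84, 87 → 90 (+3 each step).
Bulbs: +9 each step; 30, 39, 48, 57, 66, 75, 84 → 93.
For the pots, alternating steps +9, −1, +9, −1, …: 24, 33, 32, 41, 40, 49, 48 → 57.
Putting it together: 90 seedlings, 93 bulbs, 57 pots.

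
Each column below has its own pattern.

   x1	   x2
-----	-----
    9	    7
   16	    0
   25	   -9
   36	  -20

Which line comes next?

49  -33

Column x1: perfect squares: 3², 4², 5², …; 9, 16, 25, 36 → 49.
Column x2 goes 7, 0, -9, -20 → -33 (together with the column x1 always sums to 16).
Putting it together: 49  -33.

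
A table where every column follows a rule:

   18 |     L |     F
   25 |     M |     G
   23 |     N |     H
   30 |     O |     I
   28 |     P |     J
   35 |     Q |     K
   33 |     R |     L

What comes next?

For the first component, alternating steps +7, −2, +7, −2, …: 18, 25, 23, 30, 28, 35, 33 → 40.
First letter: letters move forward 1 place in the alphabet; L, M, N, O, P, Q, R → S.
Second letter: F, G, H, I, J, K, L → M (letters move forward 1 place in the alphabet).
Putting it together: 40  S  M.

40  S  M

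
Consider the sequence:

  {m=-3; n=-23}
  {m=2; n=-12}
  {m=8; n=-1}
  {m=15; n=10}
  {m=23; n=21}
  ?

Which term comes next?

{m=32; n=32}

For the m, differences are 5, 6, 7, … (increasing by 1 each time): -3, 2, 8, 15, 23 → 32.
N — +11 each step: -23, -12, -1, 10, 21 → 32.
Putting it together: {m=32; n=32}.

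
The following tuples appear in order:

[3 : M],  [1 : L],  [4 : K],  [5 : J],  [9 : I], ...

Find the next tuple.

For the first component, each term is the sum of the two before it: 3, 1, 4, 5, 9 → 14.
Letter goes M, L, K, J, I → H (letters move back 1 place in the alphabet).
So the next tuple is [14 : H].

[14 : H]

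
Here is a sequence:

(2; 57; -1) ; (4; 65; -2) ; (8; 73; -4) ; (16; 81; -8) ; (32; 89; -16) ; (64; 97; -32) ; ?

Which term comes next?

(128; 105; -64)

For the first part, ×2 each step: 2, 4, 8, 16, 32, 64 → 128.
Second part: +8 each step, so 57, 65, 73, 81, 89, 97 → 105.
For the third part, ×2 each step: -1, -2, -4, -8, -16, -32 → -64.
Combining the parts gives (128; 105; -64).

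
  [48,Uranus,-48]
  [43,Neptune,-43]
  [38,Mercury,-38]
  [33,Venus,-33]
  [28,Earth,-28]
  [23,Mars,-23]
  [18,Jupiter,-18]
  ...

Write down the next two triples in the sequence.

[13,Saturn,-13], [8,Uranus,-8]

First entry goes 48, 43, 38, 33, 28, 23, 18 → 13 → 8 (−5 each step).
Planet: Uranus, Neptune, Mercury, Venus, Earth, Mars, Jupiter → Saturn → Uranus (runs through the planets Mercury→Neptune).
Third entry — always the negative of the first entry: -48, -43, -38, -33, -28, -23, -18 → -13 → -8.
So the next two triples are [13,Saturn,-13] and [8,Uranus,-8].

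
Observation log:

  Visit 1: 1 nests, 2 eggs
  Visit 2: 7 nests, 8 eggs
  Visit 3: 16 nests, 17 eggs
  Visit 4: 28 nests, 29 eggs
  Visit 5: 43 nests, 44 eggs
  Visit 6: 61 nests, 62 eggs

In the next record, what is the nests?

Nests: differences are 6, 9, 12, … (increasing by 3 each time), so 1, 7, 16, 28, 43, 61 → 82.
Eggs — always 1 more than the nests: 2, 8, 17, 29, 44, 62 → 83.

82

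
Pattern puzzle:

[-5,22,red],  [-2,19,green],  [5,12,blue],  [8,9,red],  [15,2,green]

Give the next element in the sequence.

[18,-1,blue]

For the first coordinate, alternating steps +3, +7, +3, +7, …: -5, -2, 5, 8, 15 → 18.
Second coordinate: together with the first coordinate always sums to 17, so 22, 19, 12, 9, 2 → -1.
Colour goes red, green, blue, red, green → blue (repeats red → green → blue).
So the next element is [18,-1,blue].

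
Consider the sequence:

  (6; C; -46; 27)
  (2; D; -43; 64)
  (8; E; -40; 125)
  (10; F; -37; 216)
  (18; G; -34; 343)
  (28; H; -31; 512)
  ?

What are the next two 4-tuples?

(46; I; -28; 729), (74; J; -25; 1000)

First slot: each term is the sum of the two before it, so 6, 2, 8, 10, 18, 28 → 46 → 74.
For the letter, letters move forward 1 place in the alphabet: C, D, E, F, G, H → I → J.
Third slot: +3 each step; -46, -43, -40, -37, -34, -31 → -28 → -25.
Fourth slot — perfect cubes: 3³, 4³, 5³, …: 27, 64, 125, 216, 343, 512 → 729 → 1000.
So the next two 4-tuples are (46; I; -28; 729) and (74; J; -25; 1000).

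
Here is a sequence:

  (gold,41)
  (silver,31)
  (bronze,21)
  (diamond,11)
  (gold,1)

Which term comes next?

For the rank, repeats gold → silver → bronze → diamond: gold, silver, bronze, diamond, gold → silver.
Second component: 41, 31, 21, 11, 1 → -9 (−10 each step).
So the next term is (silver,-9).

(silver,-9)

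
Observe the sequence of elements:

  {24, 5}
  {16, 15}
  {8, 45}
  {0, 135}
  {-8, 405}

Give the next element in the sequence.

First part goes 24, 16, 8, 0, -8 → -16 (−8 each step).
For the second part, ×3 each step: 5, 15, 45, 135, 405 → 1215.
Putting it together: {-16, 1215}.

{-16, 1215}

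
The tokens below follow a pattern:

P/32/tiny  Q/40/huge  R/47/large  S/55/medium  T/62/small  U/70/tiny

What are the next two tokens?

V/77/huge, W/85/large

Letter — letters move forward 1 place in the alphabet: P, Q, R, S, T, U → V → W.
Second component — alternating steps +8, +7, +8, +7, …: 32, 40, 47, 55, 62, 70 → 77 → 85.
For the size, repeats tiny → huge → large → medium → small: tiny, huge, large, medium, small, tiny → huge → large.
So the next two tokens are V/77/huge and W/85/large.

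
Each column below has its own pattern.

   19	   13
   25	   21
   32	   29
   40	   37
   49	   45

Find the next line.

First component: 19, 25, 32, 40, 49 → 59 (differences are 6, 7, 8, … (increasing by 1 each time)).
Second component goes 13, 21, 29, 37, 45 → 53 (+8 each step).
Combining the parts gives 59  53.

59  53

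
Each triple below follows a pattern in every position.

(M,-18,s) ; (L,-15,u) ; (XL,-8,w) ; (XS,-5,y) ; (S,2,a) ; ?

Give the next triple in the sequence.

Size: runs through clothing sizes XS→XL; M, L, XL, XS, S → M.
Second slot: -18, -15, -8, -5, 2 → 5 (alternating steps +3, +7, +3, +7, …).
Letter goes s, u, w, y, a → c (letters move forward 2 places in the alphabet, wrapping Z→A).
Putting it together: (M,5,c).

(M,5,c)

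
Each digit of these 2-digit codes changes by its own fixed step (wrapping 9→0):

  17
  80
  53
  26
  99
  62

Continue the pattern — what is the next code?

First digit: −3 each step, mod 10; 1, 8, 5, 2, 9, 6 → 3.
Second digit goes 7, 0, 3, 6, 9, 2 → 5 (+3 each step, mod 10).
Combining the parts gives 35.

35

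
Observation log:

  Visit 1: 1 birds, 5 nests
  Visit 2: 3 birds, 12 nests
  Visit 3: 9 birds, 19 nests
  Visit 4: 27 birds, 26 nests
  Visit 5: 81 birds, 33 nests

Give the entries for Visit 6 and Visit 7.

Birds goes 1, 3, 9, 27, 81 → 243 → 729 (×3 each step).
Nests: +7 each step, so 5, 12, 19, 26, 33 → 40 → 47.
So the next two records are 243 birds, 40 nests and 729 birds, 47 nests.

243 birds, 40 nests; 729 birds, 47 nests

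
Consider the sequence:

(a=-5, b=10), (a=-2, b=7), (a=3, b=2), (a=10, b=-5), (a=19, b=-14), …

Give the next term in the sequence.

(a=30, b=-25)

A: differences are 3, 5, 7, … (increasing by 2 each time); -5, -2, 3, 10, 19 → 30.
B — together with the a always sums to 5: 10, 7, 2, -5, -14 → -25.
So the next term is (a=30, b=-25).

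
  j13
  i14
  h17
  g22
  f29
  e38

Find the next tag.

Letter — letters move back 1 place in the alphabet: j, i, h, g, f, e → d.
Second component goes 13, 14, 17, 22, 29, 38 → 49 (differences are 1, 3, 5, … (increasing by 2 each time)).
So the next tag is d49.

d49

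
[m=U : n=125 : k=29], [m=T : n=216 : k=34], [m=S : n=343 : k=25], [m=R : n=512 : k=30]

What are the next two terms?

M — letters move back 1 place in the alphabet: U, T, S, R → Q → P.
For the n, perfect cubes: 5³, 6³, 7³, …: 125, 216, 343, 512 → 729 → 1000.
K — alternating steps +5, −9, +5, −9, …: 29, 34, 25, 30 → 21 → 26.
So the next two terms are [m=Q : n=729 : k=21] and [m=P : n=1000 : k=26].

[m=Q : n=729 : k=21], [m=P : n=1000 : k=26]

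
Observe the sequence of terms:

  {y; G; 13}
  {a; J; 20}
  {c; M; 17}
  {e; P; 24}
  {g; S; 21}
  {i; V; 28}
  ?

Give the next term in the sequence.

For the first letter, letters move forward 2 places in the alphabet, wrapping Z→A: y, a, c, e, g, i → k.
For the second letter, letters move forward 3 places in the alphabet: G, J, M, P, S, V → Y.
Third entry — alternating steps +7, −3, +7, −3, …: 13, 20, 17, 24, 21, 28 → 25.
Putting it together: {k; Y; 25}.

{k; Y; 25}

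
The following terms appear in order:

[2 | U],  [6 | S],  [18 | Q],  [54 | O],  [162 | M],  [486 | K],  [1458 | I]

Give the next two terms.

[4374 | G], [13122 | E]

First component — ×3 each step: 2, 6, 18, 54, 162, 486, 1458 → 4374 → 13122.
Letter — letters move back 2 places in the alphabet: U, S, Q, O, M, K, I → G → E.
So the next two terms are [4374 | G] and [13122 | E].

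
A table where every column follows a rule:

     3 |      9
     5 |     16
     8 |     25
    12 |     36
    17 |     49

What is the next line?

23  64

For the first component, differences are 2, 3, 4, … (increasing by 1 each time): 3, 5, 8, 12, 17 → 23.
Second component goes 9, 16, 25, 36, 49 → 64 (perfect squares: 3², 4², 5², …).
Combining the parts gives 23  64.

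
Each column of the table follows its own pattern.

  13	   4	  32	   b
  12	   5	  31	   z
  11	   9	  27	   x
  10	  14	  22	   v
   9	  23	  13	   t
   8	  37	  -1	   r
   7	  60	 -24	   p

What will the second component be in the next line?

First component — −1 each step: 13, 12, 11, 10, 9, 8, 7 → 6.
Second component: each term is the sum of the two before it; 4, 5, 9, 14, 23, 37, 60 → 97.
Third component goes 32, 31, 27, 22, 13, -1, -24 → -61 (together with the second component always sums to 36).
Letter — letters move back 2 places in the alphabet, wrapping A→Z: b, z, x, v, t, r, p → n.

97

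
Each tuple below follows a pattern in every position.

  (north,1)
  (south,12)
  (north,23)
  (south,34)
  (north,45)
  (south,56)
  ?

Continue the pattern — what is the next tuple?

(north,67)

Direction: alternates north ↔ south, so north, south, north, south, north, south → north.
Second component — +11 each step: 1, 12, 23, 34, 45, 56 → 67.
Combining the parts gives (north,67).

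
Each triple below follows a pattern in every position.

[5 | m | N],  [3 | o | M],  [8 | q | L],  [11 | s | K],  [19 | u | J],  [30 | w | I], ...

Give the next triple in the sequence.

[49 | y | H]

For the first part, each term is the sum of the two before it: 5, 3, 8, 11, 19, 30 → 49.
First letter — letters move forward 2 places in the alphabet: m, o, q, s, u, w → y.
Second letter: letters move back 1 place in the alphabet; N, M, L, K, J, I → H.
Combining the parts gives [49 | y | H].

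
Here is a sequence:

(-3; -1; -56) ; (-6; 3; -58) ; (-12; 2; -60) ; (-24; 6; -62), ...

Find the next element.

(-48; 5; -64)

First slot — ×2 each step: -3, -6, -12, -24 → -48.
Second slot: alternating steps +4, −1, +4, −1, …, so -1, 3, 2, 6 → 5.
Third slot: −2 each step, so -56, -58, -60, -62 → -64.
Combining the parts gives (-48; 5; -64).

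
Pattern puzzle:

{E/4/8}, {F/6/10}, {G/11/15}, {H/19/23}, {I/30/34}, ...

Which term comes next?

{J/44/48}

For the letter, letters move forward 1 place in the alphabet: E, F, G, H, I → J.
For the second entry, differences are 2, 5, 8, … (increasing by 3 each time): 4, 6, 11, 19, 30 → 44.
Third entry: 8, 10, 15, 23, 34 → 48 (always 4 more than the second entry).
So the next term is {J/44/48}.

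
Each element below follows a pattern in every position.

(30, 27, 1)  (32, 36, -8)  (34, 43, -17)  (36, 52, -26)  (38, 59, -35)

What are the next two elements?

(40, 68, -44), (42, 75, -53)

First entry — +2 each step: 30, 32, 34, 36, 38 → 40 → 42.
Second entry: alternating steps +9, +7, +9, +7, …, so 27, 36, 43, 52, 59 → 68 → 75.
Third entry goes 1, -8, -17, -26, -35 → -44 → -53 (−9 each step).
Putting the parts together: (40, 68, -44) and then (42, 75, -53).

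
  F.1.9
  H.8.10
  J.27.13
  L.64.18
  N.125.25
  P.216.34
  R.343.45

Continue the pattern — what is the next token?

Letter goes F, H, J, L, N, P, R → T (letters move forward 2 places in the alphabet).
Second component: perfect cubes: 1³, 2³, 3³, …; 1, 8, 27, 64, 125, 216, 343 → 512.
Third component goes 9, 10, 13, 18, 25, 34, 45 → 58 (differences are 1, 3, 5, … (increasing by 2 each time)).
So the next token is T.512.58.

T.512.58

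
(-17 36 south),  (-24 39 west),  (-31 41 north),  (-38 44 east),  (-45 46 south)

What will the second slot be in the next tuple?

First slot: -17, -24, -31, -38, -45 → -52 (−7 each step).
Second slot: alternating steps +3, +2, +3, +2, …, so 36, 39, 41, 44, 46 → 49.
Direction — repeats south → west → north → east: south, west, north, east, south → west.

49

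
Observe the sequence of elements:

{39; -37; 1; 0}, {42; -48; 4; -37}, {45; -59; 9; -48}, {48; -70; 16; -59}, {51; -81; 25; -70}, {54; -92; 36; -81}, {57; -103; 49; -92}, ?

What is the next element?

{60; -114; 64; -103}

First value — +3 each step: 39, 42, 45, 48, 51, 54, 57 → 60.
Second value: -37, -48, -59, -70, -81, -92, -103 → -114 (−11 each step).
Third value — perfect squares: 1², 2², 3², …: 1, 4, 9, 16, 25, 36, 49 → 64.
Fourth value — always the previous value of the second value: 0, -37, -48, -59, -70, -81, -92 → -103.
Putting it together: {60; -114; 64; -103}.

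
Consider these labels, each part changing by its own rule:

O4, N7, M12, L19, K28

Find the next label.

J39

Letter: letters move back 1 place in the alphabet, so O, N, M, L, K → J.
Second component: differences are 3, 5, 7, … (increasing by 2 each time), so 4, 7, 12, 19, 28 → 39.
Combining the parts gives J39.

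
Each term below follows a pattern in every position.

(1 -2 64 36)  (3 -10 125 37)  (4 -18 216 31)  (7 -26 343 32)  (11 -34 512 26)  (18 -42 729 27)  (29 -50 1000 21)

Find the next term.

First entry: each term is the sum of the two before it; 1, 3, 4, 7, 11, 18, 29 → 47.
Second entry: -2, -10, -18, -26, -34, -42, -50 → -58 (−8 each step).
Third entry: perfect cubes: 4³, 5³, 6³, …, so 64, 125, 216, 343, 512, 729, 1000 → 1331.
Fourth entry: 36, 37, 31, 32, 26, 27, 21 → 22 (alternating steps +1, −6, +1, −6, …).
So the next term is (47 -58 1331 22).

(47 -58 1331 22)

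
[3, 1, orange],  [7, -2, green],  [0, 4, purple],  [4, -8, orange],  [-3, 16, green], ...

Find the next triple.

First slot: alternating steps +4, −7, +4, −7, …; 3, 7, 0, 4, -3 → 1.
Second slot: 1, -2, 4, -8, 16 → -32 (×(-2) each step).
Colour: repeats orange → green → purple, so orange, green, purple, orange, green → purple.
So the next triple is [1, -32, purple].

[1, -32, purple]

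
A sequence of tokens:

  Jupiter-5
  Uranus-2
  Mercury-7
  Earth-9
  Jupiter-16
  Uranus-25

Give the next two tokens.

Planet: Jupiter, Uranus, Mercury, Earth, Jupiter, Uranus → Mercury → Earth (repeats Jupiter → Uranus → Mercury → Earth).
Second component: 5, 2, 7, 9, 16, 25 → 41 → 66 (each term is the sum of the two before it).
Putting the parts together: Mercury-41 and then Earth-66.

Mercury-41, Earth-66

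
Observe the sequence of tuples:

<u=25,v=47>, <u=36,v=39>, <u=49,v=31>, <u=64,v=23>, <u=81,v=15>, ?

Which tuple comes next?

U: perfect squares: 5², 6², 7², …, so 25, 36, 49, 64, 81 → 100.
V goes 47, 39, 31, 23, 15 → 7 (−8 each step).
So the next tuple is <u=100,v=7>.

<u=100,v=7>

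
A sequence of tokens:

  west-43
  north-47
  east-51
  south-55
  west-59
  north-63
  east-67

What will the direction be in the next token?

Direction: west, north, east, south, west, north, east → south (repeats west → north → east → south).

south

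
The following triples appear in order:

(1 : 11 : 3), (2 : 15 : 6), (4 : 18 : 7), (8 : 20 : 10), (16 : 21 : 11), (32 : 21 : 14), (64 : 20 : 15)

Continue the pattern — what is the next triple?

First component — ×2 each step: 1, 2, 4, 8, 16, 32, 64 → 128.
Second component — differences are 4, 3, 2, … (decreasing by 1 each time): 11, 15, 18, 20, 21, 21, 20 → 18.
For the third component, alternating steps +3, +1, +3, +1, …: 3, 6, 7, 10, 11, 14, 15 → 18.
Combining the parts gives (128 : 18 : 18).

(128 : 18 : 18)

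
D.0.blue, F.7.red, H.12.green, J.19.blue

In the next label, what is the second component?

Second component goes 0, 7, 12, 19 → 24 (alternating steps +7, +5, +7, +5, …).

24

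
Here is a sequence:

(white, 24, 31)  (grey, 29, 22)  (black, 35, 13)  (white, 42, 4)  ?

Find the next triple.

(grey, 50, -5)

Shade — repeats white → grey → black: white, grey, black, white → grey.
Second component: differences are 5, 6, 7, … (increasing by 1 each time), so 24, 29, 35, 42 → 50.
Third component — −9 each step: 31, 22, 13, 4 → -5.
So the next triple is (grey, 50, -5).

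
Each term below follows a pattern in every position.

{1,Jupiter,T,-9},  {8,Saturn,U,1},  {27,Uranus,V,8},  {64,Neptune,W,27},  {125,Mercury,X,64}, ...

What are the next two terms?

{216,Venus,Y,125}, {343,Earth,Z,216}

First component: perfect cubes: 1³, 2³, 3³, …, so 1, 8, 27, 64, 125 → 216 → 343.
Planet: Jupiter, Saturn, Uranus, Neptune, Mercury → Venus → Earth (runs through the planets Mercury→Neptune).
Letter: letters move forward 1 place in the alphabet, so T, U, V, W, X → Y → Z.
Fourth component: always the previous value of the first component; -9, 1, 8, 27, 64 → 125 → 216.
Putting the parts together: {216,Venus,Y,125} and then {343,Earth,Z,216}.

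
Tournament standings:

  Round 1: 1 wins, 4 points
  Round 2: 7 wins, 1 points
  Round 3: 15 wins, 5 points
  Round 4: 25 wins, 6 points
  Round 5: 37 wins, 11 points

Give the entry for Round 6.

51 wins, 17 points

Wins: differences are 6, 8, 10, … (increasing by 2 each time); 1, 7, 15, 25, 37 → 51.
Points — each term is the sum of the two before it: 4, 1, 5, 6, 11 → 17.
So the next row is 51 wins, 17 points.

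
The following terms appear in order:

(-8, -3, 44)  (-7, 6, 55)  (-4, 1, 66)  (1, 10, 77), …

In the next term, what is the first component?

First component — differences are 1, 3, 5, … (increasing by 2 each time): -8, -7, -4, 1 → 8.
Second component: alternating steps +9, −5, +9, −5, …; -3, 6, 1, 10 → 5.
Third component: 44, 55, 66, 77 → 88 (+11 each step).

8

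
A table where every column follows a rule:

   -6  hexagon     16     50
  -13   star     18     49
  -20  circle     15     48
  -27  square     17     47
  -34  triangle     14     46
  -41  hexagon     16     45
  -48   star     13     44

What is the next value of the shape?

circle

First component goes -6, -13, -20, -27, -34, -41, -48 → -55 (−7 each step).
Shape: repeats hexagon → star → circle → square → triangle; hexagon, star, circle, square, triangle, hexagon, star → circle.
Third component: 16, 18, 15, 17, 14, 16, 13 → 15 (alternating steps +2, −3, +2, −3, …).
Fourth component: 50, 49, 48, 47, 46, 45, 44 → 43 (−1 each step).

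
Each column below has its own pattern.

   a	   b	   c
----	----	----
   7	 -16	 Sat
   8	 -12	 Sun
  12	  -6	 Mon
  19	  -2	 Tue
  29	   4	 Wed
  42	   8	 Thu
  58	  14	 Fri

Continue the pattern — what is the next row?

Column a: differences are 1, 4, 7, … (increasing by 3 each time); 7, 8, 12, 19, 29, 42, 58 → 77.
Column b goes -16, -12, -6, -2, 4, 8, 14 → 18 (alternating steps +4, +6, +4, +6, …).
Column c: Sat, Sun, Mon, Tue, Wed, Thu, Fri → Sat (runs through the weekdays Mon→Sun).
So the next row is 77  18  Sat.

77  18  Sat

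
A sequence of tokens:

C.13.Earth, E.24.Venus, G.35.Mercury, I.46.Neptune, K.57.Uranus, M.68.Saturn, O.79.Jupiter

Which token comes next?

Letter: letters move forward 2 places in the alphabet, so C, E, G, I, K, M, O → Q.
Second component: 13, 24, 35, 46, 57, 68, 79 → 90 (+11 each step).
Planet: Earth, Venus, Mercury, Neptune, Uranus, Saturn, Jupiter → Mars (runs backward through the planets Mercury→Neptune).
Putting it together: Q.90.Mars.

Q.90.Mars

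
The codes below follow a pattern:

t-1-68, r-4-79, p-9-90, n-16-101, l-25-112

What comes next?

Letter — letters move back 2 places in the alphabet: t, r, p, n, l → j.
Second component — perfect squares: 1², 2², 3², …: 1, 4, 9, 16, 25 → 36.
Third component: 68, 79, 90, 101, 112 → 123 (+11 each step).
Putting it together: j-36-123.

j-36-123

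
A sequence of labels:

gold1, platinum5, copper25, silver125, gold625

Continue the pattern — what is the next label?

For the metal, repeats gold → platinum → copper → silver: gold, platinum, copper, silver, gold → platinum.
Second component goes 1, 5, 25, 125, 625 → 3125 (×5 each step).
Combining the parts gives platinum3125.

platinum3125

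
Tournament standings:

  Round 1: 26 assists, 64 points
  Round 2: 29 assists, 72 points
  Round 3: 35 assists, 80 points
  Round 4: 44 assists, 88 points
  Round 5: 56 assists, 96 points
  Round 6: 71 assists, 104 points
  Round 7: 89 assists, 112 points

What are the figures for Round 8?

Assists goes 26, 29, 35, 44, 56, 71, 89 → 110 (differences are 3, 6, 9, … (increasing by 3 each time)).
Points: +8 each step, so 64, 72, 80, 88, 96, 104, 112 → 120.
Combining the parts gives 110 assists, 120 points.

110 assists, 120 points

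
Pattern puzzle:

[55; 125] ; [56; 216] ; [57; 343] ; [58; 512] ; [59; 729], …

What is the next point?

First value: +1 each step, so 55, 56, 57, 58, 59 → 60.
Second value goes 125, 216, 343, 512, 729 → 1000 (perfect cubes: 5³, 6³, 7³, …).
So the next point is [60; 1000].

[60; 1000]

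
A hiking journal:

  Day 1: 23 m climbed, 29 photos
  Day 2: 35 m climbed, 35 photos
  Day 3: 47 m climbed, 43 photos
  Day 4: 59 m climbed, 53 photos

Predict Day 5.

71 m climbed, 65 photos

For the m climbed, +12 each step: 23, 35, 47, 59 → 71.
Photos: differences are 6, 8, 10, … (increasing by 2 each time); 29, 35, 43, 53 → 65.
Putting it together: 71 m climbed, 65 photos.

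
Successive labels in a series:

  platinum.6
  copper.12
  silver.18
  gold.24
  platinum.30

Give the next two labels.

Metal goes platinum, copper, silver, gold, platinum → copper → silver (repeats platinum → copper → silver → gold).
Second component — +6 each step: 6, 12, 18, 24, 30 → 36 → 42.
Putting the parts together: copper.36 and then silver.42.

copper.36, silver.42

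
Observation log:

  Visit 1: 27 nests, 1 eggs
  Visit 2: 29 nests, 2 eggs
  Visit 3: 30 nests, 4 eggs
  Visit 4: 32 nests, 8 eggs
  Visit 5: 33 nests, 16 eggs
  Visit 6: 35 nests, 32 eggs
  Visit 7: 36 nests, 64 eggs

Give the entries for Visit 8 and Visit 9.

Nests — alternating steps +2, +1, +2, +1, …: 27, 29, 30, 32, 33, 35, 36 → 38 → 39.
For the eggs, ×2 each step: 1, 2, 4, 8, 16, 32, 64 → 128 → 256.
So the next two lines are 38 nests, 128 eggs and 39 nests, 256 eggs.

38 nests, 128 eggs; 39 nests, 256 eggs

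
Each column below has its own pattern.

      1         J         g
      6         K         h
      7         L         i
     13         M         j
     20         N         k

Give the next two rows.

33  O  l; 53  P  m

For the first component, each term is the sum of the two before it: 1, 6, 7, 13, 20 → 33 → 53.
For the first letter, letters move forward 1 place in the alphabet: J, K, L, M, N → O → P.
Second letter goes g, h, i, j, k → l → m (letters move forward 1 place in the alphabet).
Putting the parts together: 33  O  l and then 53  P  m.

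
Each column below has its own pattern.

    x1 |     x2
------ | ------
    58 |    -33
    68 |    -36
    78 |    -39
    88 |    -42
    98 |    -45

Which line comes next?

108  -48

Column x1: 58, 68, 78, 88, 98 → 108 (+10 each step).
Column x2 — −3 each step: -33, -36, -39, -42, -45 → -48.
So the next line is 108  -48.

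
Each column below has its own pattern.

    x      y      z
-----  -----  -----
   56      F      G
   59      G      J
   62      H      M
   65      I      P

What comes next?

Column x: 56, 59, 62, 65 → 68 (+3 each step).
Column y: F, G, H, I → J (letters move forward 1 place in the alphabet).
Column z goes G, J, M, P → S (letters move forward 3 places in the alphabet).
Combining the parts gives 68  J  S.

68  J  S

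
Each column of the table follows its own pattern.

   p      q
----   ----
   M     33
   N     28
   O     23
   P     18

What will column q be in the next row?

Column q: −5 each step, so 33, 28, 23, 18 → 13.

13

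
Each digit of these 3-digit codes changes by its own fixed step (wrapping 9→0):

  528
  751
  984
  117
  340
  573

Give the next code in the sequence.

First digit: +2 each step, mod 10, so 5, 7, 9, 1, 3, 5 → 7.
Second digit — +3 each step, mod 10: 2, 5, 8, 1, 4, 7 → 0.
Third digit goes 8, 1, 4, 7, 0, 3 → 6 (+3 each step, mod 10).
So the next code is 706.

706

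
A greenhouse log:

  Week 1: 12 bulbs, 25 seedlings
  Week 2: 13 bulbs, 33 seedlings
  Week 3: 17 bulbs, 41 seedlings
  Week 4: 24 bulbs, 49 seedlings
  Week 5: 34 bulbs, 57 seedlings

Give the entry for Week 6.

47 bulbs, 65 seedlings

Bulbs: differences are 1, 4, 7, … (increasing by 3 each time); 12, 13, 17, 24, 34 → 47.
Seedlings — +8 each step: 25, 33, 41, 49, 57 → 65.
Putting it together: 47 bulbs, 65 seedlings.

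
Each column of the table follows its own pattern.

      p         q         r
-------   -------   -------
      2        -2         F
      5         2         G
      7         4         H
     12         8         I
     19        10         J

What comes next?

For the column p, each term is the sum of the two before it: 2, 5, 7, 12, 19 → 31.
Column q: alternating steps +4, +2, +4, +2, …; -2, 2, 4, 8, 10 → 14.
Column r: letters move forward 1 place in the alphabet; F, G, H, I, J → K.
Putting it together: 31  14  K.

31  14  K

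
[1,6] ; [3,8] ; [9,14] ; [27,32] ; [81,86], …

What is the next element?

First component: ×3 each step, so 1, 3, 9, 27, 81 → 243.
Second component goes 6, 8, 14, 32, 86 → 248 (always 5 more than the first component).
So the next element is [243,248].

[243,248]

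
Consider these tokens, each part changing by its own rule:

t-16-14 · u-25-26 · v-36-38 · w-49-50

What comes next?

x-64-62

Letter: t, u, v, w → x (letters move forward 1 place in the alphabet).
For the second component, perfect squares: 4², 5², 6², …: 16, 25, 36, 49 → 64.
For the third component, +12 each step: 14, 26, 38, 50 → 62.
So the next token is x-64-62.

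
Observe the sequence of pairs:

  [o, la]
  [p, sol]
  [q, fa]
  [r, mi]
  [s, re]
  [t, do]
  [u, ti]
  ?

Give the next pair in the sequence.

[v, la]

Letter: letters move forward 1 place in the alphabet; o, p, q, r, s, t, u → v.
Note: la, sol, fa, mi, re, do, ti → la (runs backward through the solfège scale do→ti).
Combining the parts gives [v, la].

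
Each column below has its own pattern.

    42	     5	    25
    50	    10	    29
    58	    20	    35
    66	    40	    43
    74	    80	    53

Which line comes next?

82  160  65

First component: 42, 50, 58, 66, 74 → 82 (+8 each step).
For the second component, ×2 each step: 5, 10, 20, 40, 80 → 160.
Third component: 25, 29, 35, 43, 53 → 65 (differences are 4, 6, 8, … (increasing by 2 each time)).
Combining the parts gives 82  160  65.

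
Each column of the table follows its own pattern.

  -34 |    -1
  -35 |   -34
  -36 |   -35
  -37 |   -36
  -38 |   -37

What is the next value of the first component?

First component — −1 each step: -34, -35, -36, -37, -38 → -39.
Second component — always the previous value of the first component: -1, -34, -35, -36, -37 → -38.

-39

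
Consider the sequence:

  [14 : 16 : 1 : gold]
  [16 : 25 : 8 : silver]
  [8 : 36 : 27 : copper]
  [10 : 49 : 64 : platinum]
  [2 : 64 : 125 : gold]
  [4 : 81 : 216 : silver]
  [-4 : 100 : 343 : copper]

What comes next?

First component: alternating steps +2, −8, +2, −8, …, so 14, 16, 8, 10, 2, 4, -4 → -2.
For the second component, perfect squares: 4², 5², 6², …: 16, 25, 36, 49, 64, 81, 100 → 121.
Third component: perfect cubes: 1³, 2³, 3³, …, so 1, 8, 27, 64, 125, 216, 343 → 512.
For the metal, repeats gold → silver → copper → platinum: gold, silver, copper, platinum, gold, silver, copper → platinum.
Combining the parts gives [-2 : 121 : 512 : platinum].

[-2 : 121 : 512 : platinum]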